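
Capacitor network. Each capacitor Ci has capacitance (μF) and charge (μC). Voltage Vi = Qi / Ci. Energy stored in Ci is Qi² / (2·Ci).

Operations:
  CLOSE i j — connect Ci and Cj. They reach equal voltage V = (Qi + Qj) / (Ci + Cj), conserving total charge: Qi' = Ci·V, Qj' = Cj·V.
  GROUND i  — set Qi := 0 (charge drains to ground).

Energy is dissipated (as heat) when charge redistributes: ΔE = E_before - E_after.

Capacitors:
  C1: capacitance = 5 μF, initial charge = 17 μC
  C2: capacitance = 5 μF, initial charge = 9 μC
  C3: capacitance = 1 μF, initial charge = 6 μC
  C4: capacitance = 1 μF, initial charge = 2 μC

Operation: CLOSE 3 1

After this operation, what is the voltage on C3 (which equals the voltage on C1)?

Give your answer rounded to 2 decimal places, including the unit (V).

Initial: C1(5μF, Q=17μC, V=3.40V), C2(5μF, Q=9μC, V=1.80V), C3(1μF, Q=6μC, V=6.00V), C4(1μF, Q=2μC, V=2.00V)
Op 1: CLOSE 3-1: Q_total=23.00, C_total=6.00, V=3.83; Q3=3.83, Q1=19.17; dissipated=2.817

Answer: 3.83 V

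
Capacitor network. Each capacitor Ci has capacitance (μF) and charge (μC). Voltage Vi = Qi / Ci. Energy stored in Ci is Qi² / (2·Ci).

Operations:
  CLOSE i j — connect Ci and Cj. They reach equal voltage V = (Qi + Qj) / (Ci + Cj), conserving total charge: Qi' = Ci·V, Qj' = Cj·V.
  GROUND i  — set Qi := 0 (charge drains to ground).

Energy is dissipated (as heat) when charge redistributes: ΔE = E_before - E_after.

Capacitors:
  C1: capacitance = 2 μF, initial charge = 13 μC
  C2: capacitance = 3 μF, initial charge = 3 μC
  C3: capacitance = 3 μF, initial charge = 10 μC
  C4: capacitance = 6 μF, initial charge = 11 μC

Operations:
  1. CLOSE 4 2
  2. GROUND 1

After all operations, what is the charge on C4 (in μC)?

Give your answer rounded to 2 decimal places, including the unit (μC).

Initial: C1(2μF, Q=13μC, V=6.50V), C2(3μF, Q=3μC, V=1.00V), C3(3μF, Q=10μC, V=3.33V), C4(6μF, Q=11μC, V=1.83V)
Op 1: CLOSE 4-2: Q_total=14.00, C_total=9.00, V=1.56; Q4=9.33, Q2=4.67; dissipated=0.694
Op 2: GROUND 1: Q1=0; energy lost=42.250
Final charges: Q1=0.00, Q2=4.67, Q3=10.00, Q4=9.33

Answer: 9.33 μC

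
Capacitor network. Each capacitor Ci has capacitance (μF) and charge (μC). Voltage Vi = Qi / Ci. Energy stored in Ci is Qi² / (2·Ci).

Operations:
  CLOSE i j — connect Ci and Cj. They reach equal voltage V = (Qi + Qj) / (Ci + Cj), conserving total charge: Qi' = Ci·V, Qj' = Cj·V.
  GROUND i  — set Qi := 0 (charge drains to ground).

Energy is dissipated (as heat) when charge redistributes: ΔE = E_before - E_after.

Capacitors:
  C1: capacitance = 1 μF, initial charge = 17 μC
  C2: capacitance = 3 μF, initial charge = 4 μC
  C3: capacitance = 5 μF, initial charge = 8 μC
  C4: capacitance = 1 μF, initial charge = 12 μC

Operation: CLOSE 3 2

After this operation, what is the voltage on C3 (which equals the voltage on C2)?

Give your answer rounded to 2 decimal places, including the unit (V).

Initial: C1(1μF, Q=17μC, V=17.00V), C2(3μF, Q=4μC, V=1.33V), C3(5μF, Q=8μC, V=1.60V), C4(1μF, Q=12μC, V=12.00V)
Op 1: CLOSE 3-2: Q_total=12.00, C_total=8.00, V=1.50; Q3=7.50, Q2=4.50; dissipated=0.067

Answer: 1.50 V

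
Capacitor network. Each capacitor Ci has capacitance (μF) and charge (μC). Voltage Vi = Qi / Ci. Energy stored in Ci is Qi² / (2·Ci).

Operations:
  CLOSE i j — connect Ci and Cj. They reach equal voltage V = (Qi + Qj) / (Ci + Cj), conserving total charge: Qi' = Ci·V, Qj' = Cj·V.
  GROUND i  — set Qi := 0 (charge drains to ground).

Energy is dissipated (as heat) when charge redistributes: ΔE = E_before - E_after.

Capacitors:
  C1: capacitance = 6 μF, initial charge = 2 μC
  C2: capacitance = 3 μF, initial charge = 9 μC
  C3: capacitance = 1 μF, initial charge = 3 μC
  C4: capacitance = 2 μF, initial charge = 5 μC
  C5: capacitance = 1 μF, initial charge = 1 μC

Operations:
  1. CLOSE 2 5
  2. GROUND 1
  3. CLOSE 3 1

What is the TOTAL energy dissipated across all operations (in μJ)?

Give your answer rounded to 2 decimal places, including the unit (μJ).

Answer: 5.69 μJ

Derivation:
Initial: C1(6μF, Q=2μC, V=0.33V), C2(3μF, Q=9μC, V=3.00V), C3(1μF, Q=3μC, V=3.00V), C4(2μF, Q=5μC, V=2.50V), C5(1μF, Q=1μC, V=1.00V)
Op 1: CLOSE 2-5: Q_total=10.00, C_total=4.00, V=2.50; Q2=7.50, Q5=2.50; dissipated=1.500
Op 2: GROUND 1: Q1=0; energy lost=0.333
Op 3: CLOSE 3-1: Q_total=3.00, C_total=7.00, V=0.43; Q3=0.43, Q1=2.57; dissipated=3.857
Total dissipated: 5.690 μJ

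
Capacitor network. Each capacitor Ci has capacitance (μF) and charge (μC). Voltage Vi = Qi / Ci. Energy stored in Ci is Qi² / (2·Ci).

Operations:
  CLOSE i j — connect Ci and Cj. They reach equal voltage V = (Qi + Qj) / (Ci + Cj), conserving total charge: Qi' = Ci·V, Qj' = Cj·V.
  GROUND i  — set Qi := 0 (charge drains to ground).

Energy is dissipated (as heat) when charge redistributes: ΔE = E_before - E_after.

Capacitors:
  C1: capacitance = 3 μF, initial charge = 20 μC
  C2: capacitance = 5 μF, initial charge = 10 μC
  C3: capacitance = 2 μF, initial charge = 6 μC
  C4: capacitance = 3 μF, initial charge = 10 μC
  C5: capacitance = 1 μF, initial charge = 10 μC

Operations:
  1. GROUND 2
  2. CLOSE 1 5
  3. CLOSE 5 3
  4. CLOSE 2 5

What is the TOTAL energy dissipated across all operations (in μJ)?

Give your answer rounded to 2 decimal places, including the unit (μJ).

Initial: C1(3μF, Q=20μC, V=6.67V), C2(5μF, Q=10μC, V=2.00V), C3(2μF, Q=6μC, V=3.00V), C4(3μF, Q=10μC, V=3.33V), C5(1μF, Q=10μC, V=10.00V)
Op 1: GROUND 2: Q2=0; energy lost=10.000
Op 2: CLOSE 1-5: Q_total=30.00, C_total=4.00, V=7.50; Q1=22.50, Q5=7.50; dissipated=4.167
Op 3: CLOSE 5-3: Q_total=13.50, C_total=3.00, V=4.50; Q5=4.50, Q3=9.00; dissipated=6.750
Op 4: CLOSE 2-5: Q_total=4.50, C_total=6.00, V=0.75; Q2=3.75, Q5=0.75; dissipated=8.438
Total dissipated: 29.354 μJ

Answer: 29.35 μJ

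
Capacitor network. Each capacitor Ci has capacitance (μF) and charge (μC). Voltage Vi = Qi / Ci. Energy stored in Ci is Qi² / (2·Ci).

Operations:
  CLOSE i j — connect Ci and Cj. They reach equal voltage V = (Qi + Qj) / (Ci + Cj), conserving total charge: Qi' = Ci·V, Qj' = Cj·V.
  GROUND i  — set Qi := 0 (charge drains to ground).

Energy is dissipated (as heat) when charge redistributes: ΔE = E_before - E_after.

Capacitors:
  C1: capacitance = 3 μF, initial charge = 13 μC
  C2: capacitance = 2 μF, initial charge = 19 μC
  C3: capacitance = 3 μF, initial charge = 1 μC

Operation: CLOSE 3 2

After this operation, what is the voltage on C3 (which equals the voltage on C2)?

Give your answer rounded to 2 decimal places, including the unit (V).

Initial: C1(3μF, Q=13μC, V=4.33V), C2(2μF, Q=19μC, V=9.50V), C3(3μF, Q=1μC, V=0.33V)
Op 1: CLOSE 3-2: Q_total=20.00, C_total=5.00, V=4.00; Q3=12.00, Q2=8.00; dissipated=50.417

Answer: 4.00 V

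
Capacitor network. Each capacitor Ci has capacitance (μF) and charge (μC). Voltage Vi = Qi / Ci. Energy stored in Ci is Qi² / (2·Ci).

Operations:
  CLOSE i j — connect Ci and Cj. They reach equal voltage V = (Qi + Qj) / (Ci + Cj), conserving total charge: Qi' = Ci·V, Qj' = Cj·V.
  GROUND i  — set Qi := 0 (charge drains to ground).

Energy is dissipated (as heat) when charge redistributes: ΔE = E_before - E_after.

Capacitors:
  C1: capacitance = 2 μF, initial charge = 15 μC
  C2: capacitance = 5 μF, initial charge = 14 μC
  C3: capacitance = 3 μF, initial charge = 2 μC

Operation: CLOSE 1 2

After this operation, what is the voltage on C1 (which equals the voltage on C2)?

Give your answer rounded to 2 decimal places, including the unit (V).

Answer: 4.14 V

Derivation:
Initial: C1(2μF, Q=15μC, V=7.50V), C2(5μF, Q=14μC, V=2.80V), C3(3μF, Q=2μC, V=0.67V)
Op 1: CLOSE 1-2: Q_total=29.00, C_total=7.00, V=4.14; Q1=8.29, Q2=20.71; dissipated=15.779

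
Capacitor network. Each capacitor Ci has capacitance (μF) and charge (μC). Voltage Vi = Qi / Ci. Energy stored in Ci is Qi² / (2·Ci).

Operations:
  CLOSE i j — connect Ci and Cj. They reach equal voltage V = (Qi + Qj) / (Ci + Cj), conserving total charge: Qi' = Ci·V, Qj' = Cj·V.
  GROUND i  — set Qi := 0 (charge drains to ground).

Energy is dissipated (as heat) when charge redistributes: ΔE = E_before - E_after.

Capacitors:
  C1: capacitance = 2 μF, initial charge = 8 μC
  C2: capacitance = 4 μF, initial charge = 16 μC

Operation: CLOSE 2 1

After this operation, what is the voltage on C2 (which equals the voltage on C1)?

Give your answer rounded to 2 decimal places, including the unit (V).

Answer: 4.00 V

Derivation:
Initial: C1(2μF, Q=8μC, V=4.00V), C2(4μF, Q=16μC, V=4.00V)
Op 1: CLOSE 2-1: Q_total=24.00, C_total=6.00, V=4.00; Q2=16.00, Q1=8.00; dissipated=0.000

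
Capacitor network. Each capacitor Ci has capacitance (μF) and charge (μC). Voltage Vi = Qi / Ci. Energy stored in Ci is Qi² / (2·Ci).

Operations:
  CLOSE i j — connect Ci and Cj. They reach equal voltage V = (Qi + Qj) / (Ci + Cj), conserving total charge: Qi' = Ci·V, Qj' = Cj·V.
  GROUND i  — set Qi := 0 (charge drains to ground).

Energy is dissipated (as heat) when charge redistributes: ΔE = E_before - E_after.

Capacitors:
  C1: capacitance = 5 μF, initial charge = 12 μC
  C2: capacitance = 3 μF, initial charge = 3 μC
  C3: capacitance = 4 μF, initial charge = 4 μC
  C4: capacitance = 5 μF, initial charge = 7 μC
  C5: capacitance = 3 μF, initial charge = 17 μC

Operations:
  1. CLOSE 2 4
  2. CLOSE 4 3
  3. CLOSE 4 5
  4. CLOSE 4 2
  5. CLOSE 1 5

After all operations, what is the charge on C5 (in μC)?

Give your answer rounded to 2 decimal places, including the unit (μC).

Answer: 7.69 μC

Derivation:
Initial: C1(5μF, Q=12μC, V=2.40V), C2(3μF, Q=3μC, V=1.00V), C3(4μF, Q=4μC, V=1.00V), C4(5μF, Q=7μC, V=1.40V), C5(3μF, Q=17μC, V=5.67V)
Op 1: CLOSE 2-4: Q_total=10.00, C_total=8.00, V=1.25; Q2=3.75, Q4=6.25; dissipated=0.150
Op 2: CLOSE 4-3: Q_total=10.25, C_total=9.00, V=1.14; Q4=5.69, Q3=4.56; dissipated=0.069
Op 3: CLOSE 4-5: Q_total=22.69, C_total=8.00, V=2.84; Q4=14.18, Q5=8.51; dissipated=19.219
Op 4: CLOSE 4-2: Q_total=17.93, C_total=8.00, V=2.24; Q4=11.21, Q2=6.73; dissipated=2.361
Op 5: CLOSE 1-5: Q_total=20.51, C_total=8.00, V=2.56; Q1=12.82, Q5=7.69; dissipated=0.179
Final charges: Q1=12.82, Q2=6.73, Q3=4.56, Q4=11.21, Q5=7.69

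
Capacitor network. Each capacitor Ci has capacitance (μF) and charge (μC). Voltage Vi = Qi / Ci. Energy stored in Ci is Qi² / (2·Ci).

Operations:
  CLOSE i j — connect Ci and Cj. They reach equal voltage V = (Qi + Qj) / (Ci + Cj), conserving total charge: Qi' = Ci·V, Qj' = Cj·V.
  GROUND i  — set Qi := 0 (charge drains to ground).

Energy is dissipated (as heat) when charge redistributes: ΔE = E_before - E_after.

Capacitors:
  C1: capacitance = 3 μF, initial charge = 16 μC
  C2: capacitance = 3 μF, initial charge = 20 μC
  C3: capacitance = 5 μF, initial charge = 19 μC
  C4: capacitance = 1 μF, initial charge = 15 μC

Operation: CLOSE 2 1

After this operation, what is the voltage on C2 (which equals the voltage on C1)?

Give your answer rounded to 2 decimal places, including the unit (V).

Initial: C1(3μF, Q=16μC, V=5.33V), C2(3μF, Q=20μC, V=6.67V), C3(5μF, Q=19μC, V=3.80V), C4(1μF, Q=15μC, V=15.00V)
Op 1: CLOSE 2-1: Q_total=36.00, C_total=6.00, V=6.00; Q2=18.00, Q1=18.00; dissipated=1.333

Answer: 6.00 V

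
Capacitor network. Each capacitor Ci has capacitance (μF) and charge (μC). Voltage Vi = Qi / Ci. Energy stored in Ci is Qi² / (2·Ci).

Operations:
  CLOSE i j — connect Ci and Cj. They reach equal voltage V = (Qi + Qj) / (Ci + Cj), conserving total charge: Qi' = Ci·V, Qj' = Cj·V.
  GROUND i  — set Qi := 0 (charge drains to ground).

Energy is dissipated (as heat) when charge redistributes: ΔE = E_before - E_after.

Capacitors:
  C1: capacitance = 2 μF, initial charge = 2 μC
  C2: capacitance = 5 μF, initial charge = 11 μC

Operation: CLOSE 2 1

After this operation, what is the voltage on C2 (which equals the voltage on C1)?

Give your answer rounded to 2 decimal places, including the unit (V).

Initial: C1(2μF, Q=2μC, V=1.00V), C2(5μF, Q=11μC, V=2.20V)
Op 1: CLOSE 2-1: Q_total=13.00, C_total=7.00, V=1.86; Q2=9.29, Q1=3.71; dissipated=1.029

Answer: 1.86 V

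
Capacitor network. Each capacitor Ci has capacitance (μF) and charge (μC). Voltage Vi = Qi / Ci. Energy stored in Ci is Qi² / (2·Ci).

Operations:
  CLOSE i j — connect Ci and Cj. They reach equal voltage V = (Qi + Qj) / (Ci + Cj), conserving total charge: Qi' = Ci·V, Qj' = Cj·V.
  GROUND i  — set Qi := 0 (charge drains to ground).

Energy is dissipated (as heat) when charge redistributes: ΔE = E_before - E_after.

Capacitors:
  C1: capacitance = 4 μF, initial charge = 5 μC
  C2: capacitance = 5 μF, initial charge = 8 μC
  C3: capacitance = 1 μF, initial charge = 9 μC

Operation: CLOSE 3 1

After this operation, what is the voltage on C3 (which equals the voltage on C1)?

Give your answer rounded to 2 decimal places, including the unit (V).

Initial: C1(4μF, Q=5μC, V=1.25V), C2(5μF, Q=8μC, V=1.60V), C3(1μF, Q=9μC, V=9.00V)
Op 1: CLOSE 3-1: Q_total=14.00, C_total=5.00, V=2.80; Q3=2.80, Q1=11.20; dissipated=24.025

Answer: 2.80 V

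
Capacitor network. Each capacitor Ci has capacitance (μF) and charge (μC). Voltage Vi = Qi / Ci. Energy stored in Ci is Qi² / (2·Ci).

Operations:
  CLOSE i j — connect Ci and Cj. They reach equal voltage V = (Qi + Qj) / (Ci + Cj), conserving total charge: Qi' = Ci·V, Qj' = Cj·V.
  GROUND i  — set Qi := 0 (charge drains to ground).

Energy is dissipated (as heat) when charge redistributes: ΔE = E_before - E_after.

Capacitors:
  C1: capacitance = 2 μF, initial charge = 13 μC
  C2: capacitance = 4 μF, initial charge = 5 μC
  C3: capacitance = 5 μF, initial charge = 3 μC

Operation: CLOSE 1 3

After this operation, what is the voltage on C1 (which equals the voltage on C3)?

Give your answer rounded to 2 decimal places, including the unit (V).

Answer: 2.29 V

Derivation:
Initial: C1(2μF, Q=13μC, V=6.50V), C2(4μF, Q=5μC, V=1.25V), C3(5μF, Q=3μC, V=0.60V)
Op 1: CLOSE 1-3: Q_total=16.00, C_total=7.00, V=2.29; Q1=4.57, Q3=11.43; dissipated=24.864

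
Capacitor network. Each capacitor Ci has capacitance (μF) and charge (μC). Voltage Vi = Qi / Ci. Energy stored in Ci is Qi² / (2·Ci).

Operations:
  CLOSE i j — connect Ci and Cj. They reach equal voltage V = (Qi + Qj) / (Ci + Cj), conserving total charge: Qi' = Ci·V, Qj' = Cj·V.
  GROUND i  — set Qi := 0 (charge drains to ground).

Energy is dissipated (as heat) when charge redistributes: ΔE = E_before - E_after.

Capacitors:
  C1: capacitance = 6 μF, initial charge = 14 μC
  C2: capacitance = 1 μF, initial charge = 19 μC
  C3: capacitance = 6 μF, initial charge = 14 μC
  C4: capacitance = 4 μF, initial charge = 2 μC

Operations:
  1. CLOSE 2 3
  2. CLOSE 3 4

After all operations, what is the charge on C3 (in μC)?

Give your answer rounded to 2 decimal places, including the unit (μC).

Initial: C1(6μF, Q=14μC, V=2.33V), C2(1μF, Q=19μC, V=19.00V), C3(6μF, Q=14μC, V=2.33V), C4(4μF, Q=2μC, V=0.50V)
Op 1: CLOSE 2-3: Q_total=33.00, C_total=7.00, V=4.71; Q2=4.71, Q3=28.29; dissipated=119.048
Op 2: CLOSE 3-4: Q_total=30.29, C_total=10.00, V=3.03; Q3=18.17, Q4=12.11; dissipated=21.312
Final charges: Q1=14.00, Q2=4.71, Q3=18.17, Q4=12.11

Answer: 18.17 μC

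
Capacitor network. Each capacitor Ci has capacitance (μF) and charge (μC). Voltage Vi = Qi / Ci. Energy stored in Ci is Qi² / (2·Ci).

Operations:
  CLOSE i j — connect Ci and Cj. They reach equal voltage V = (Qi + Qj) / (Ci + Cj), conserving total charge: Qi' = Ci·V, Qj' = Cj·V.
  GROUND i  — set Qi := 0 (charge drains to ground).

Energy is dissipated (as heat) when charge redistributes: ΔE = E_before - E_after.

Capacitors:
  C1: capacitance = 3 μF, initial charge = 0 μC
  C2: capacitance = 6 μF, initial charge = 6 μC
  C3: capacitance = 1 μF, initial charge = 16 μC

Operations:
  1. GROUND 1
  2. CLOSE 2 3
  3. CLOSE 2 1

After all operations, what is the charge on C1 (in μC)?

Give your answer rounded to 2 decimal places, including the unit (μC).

Initial: C1(3μF, Q=0μC, V=0.00V), C2(6μF, Q=6μC, V=1.00V), C3(1μF, Q=16μC, V=16.00V)
Op 1: GROUND 1: Q1=0; energy lost=0.000
Op 2: CLOSE 2-3: Q_total=22.00, C_total=7.00, V=3.14; Q2=18.86, Q3=3.14; dissipated=96.429
Op 3: CLOSE 2-1: Q_total=18.86, C_total=9.00, V=2.10; Q2=12.57, Q1=6.29; dissipated=9.878
Final charges: Q1=6.29, Q2=12.57, Q3=3.14

Answer: 6.29 μC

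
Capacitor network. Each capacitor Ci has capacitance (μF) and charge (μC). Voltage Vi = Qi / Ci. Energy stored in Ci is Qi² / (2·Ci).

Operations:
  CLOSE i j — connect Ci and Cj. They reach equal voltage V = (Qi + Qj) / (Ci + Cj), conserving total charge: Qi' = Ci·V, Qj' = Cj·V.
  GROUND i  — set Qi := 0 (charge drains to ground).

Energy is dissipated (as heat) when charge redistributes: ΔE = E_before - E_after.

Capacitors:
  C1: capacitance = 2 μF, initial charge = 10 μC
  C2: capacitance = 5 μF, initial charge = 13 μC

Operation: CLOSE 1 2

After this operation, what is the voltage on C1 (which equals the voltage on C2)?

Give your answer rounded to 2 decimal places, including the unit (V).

Initial: C1(2μF, Q=10μC, V=5.00V), C2(5μF, Q=13μC, V=2.60V)
Op 1: CLOSE 1-2: Q_total=23.00, C_total=7.00, V=3.29; Q1=6.57, Q2=16.43; dissipated=4.114

Answer: 3.29 V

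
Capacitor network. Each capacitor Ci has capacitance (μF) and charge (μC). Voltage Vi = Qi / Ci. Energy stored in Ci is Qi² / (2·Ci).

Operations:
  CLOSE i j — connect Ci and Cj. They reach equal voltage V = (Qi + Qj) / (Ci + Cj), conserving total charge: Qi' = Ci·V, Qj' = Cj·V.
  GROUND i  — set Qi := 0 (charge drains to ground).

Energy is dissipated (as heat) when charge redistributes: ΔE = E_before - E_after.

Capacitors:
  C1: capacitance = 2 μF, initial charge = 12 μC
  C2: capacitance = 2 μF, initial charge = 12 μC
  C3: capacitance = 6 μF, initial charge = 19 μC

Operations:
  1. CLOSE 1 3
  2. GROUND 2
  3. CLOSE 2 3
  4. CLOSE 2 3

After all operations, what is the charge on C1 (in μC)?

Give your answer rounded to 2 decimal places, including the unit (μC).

Answer: 7.75 μC

Derivation:
Initial: C1(2μF, Q=12μC, V=6.00V), C2(2μF, Q=12μC, V=6.00V), C3(6μF, Q=19μC, V=3.17V)
Op 1: CLOSE 1-3: Q_total=31.00, C_total=8.00, V=3.88; Q1=7.75, Q3=23.25; dissipated=6.021
Op 2: GROUND 2: Q2=0; energy lost=36.000
Op 3: CLOSE 2-3: Q_total=23.25, C_total=8.00, V=2.91; Q2=5.81, Q3=17.44; dissipated=11.262
Op 4: CLOSE 2-3: Q_total=23.25, C_total=8.00, V=2.91; Q2=5.81, Q3=17.44; dissipated=0.000
Final charges: Q1=7.75, Q2=5.81, Q3=17.44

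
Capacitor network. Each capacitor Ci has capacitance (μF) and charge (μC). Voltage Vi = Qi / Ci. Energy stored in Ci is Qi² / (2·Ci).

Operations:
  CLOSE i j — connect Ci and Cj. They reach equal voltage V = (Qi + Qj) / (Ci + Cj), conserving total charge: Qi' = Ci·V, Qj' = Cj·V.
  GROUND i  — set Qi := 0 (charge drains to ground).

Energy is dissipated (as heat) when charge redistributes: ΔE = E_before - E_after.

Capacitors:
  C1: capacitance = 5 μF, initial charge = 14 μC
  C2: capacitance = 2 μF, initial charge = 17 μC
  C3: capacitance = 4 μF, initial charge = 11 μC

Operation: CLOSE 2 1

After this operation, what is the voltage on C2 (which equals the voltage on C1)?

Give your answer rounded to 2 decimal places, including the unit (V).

Initial: C1(5μF, Q=14μC, V=2.80V), C2(2μF, Q=17μC, V=8.50V), C3(4μF, Q=11μC, V=2.75V)
Op 1: CLOSE 2-1: Q_total=31.00, C_total=7.00, V=4.43; Q2=8.86, Q1=22.14; dissipated=23.207

Answer: 4.43 V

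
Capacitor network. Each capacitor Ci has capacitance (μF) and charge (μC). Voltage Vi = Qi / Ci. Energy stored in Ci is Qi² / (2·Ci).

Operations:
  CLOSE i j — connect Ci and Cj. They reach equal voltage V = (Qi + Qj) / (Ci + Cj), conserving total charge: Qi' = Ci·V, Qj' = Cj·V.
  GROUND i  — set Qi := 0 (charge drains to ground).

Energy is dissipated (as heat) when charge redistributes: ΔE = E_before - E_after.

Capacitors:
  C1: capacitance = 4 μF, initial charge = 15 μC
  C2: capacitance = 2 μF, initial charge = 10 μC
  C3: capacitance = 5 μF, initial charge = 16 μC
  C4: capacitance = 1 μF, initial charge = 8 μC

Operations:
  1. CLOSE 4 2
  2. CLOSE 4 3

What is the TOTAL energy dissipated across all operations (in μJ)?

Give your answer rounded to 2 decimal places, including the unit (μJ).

Answer: 6.27 μJ

Derivation:
Initial: C1(4μF, Q=15μC, V=3.75V), C2(2μF, Q=10μC, V=5.00V), C3(5μF, Q=16μC, V=3.20V), C4(1μF, Q=8μC, V=8.00V)
Op 1: CLOSE 4-2: Q_total=18.00, C_total=3.00, V=6.00; Q4=6.00, Q2=12.00; dissipated=3.000
Op 2: CLOSE 4-3: Q_total=22.00, C_total=6.00, V=3.67; Q4=3.67, Q3=18.33; dissipated=3.267
Total dissipated: 6.267 μJ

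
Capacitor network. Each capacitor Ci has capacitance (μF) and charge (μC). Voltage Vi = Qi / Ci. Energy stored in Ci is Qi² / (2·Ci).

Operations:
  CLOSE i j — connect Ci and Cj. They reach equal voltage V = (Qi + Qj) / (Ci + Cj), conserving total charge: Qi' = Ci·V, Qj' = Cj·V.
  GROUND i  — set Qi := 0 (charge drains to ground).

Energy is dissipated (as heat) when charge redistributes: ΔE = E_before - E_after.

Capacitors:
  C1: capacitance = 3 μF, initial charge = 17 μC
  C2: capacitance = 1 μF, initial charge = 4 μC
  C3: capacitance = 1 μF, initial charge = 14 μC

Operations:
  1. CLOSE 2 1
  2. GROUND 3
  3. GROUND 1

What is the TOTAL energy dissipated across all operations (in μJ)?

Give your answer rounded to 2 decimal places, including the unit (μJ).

Answer: 140.39 μJ

Derivation:
Initial: C1(3μF, Q=17μC, V=5.67V), C2(1μF, Q=4μC, V=4.00V), C3(1μF, Q=14μC, V=14.00V)
Op 1: CLOSE 2-1: Q_total=21.00, C_total=4.00, V=5.25; Q2=5.25, Q1=15.75; dissipated=1.042
Op 2: GROUND 3: Q3=0; energy lost=98.000
Op 3: GROUND 1: Q1=0; energy lost=41.344
Total dissipated: 140.385 μJ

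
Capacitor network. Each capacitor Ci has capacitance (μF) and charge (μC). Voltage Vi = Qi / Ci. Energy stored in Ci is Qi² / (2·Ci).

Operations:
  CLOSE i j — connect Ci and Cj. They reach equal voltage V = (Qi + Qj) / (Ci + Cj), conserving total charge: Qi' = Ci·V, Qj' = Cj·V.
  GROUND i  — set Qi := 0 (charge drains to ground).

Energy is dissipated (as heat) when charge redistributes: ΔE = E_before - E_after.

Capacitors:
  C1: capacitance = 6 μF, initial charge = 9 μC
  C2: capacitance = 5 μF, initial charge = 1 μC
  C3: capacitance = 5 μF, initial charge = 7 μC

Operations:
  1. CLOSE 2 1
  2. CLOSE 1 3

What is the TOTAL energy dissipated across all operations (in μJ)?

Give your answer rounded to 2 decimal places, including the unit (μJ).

Initial: C1(6μF, Q=9μC, V=1.50V), C2(5μF, Q=1μC, V=0.20V), C3(5μF, Q=7μC, V=1.40V)
Op 1: CLOSE 2-1: Q_total=10.00, C_total=11.00, V=0.91; Q2=4.55, Q1=5.45; dissipated=2.305
Op 2: CLOSE 1-3: Q_total=12.45, C_total=11.00, V=1.13; Q1=6.79, Q3=5.66; dissipated=0.329
Total dissipated: 2.633 μJ

Answer: 2.63 μJ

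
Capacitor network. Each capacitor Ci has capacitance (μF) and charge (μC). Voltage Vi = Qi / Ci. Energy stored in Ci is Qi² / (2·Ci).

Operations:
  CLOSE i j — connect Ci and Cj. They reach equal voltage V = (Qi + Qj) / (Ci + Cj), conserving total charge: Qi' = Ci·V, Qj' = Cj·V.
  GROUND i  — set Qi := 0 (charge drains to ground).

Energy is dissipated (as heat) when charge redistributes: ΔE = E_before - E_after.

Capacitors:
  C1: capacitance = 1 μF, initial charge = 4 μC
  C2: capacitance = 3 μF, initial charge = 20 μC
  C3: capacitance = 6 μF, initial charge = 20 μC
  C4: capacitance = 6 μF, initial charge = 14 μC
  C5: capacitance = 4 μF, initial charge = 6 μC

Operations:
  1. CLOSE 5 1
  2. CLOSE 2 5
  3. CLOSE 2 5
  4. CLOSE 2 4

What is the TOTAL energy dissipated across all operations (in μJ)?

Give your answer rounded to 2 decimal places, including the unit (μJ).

Initial: C1(1μF, Q=4μC, V=4.00V), C2(3μF, Q=20μC, V=6.67V), C3(6μF, Q=20μC, V=3.33V), C4(6μF, Q=14μC, V=2.33V), C5(4μF, Q=6μC, V=1.50V)
Op 1: CLOSE 5-1: Q_total=10.00, C_total=5.00, V=2.00; Q5=8.00, Q1=2.00; dissipated=2.500
Op 2: CLOSE 2-5: Q_total=28.00, C_total=7.00, V=4.00; Q2=12.00, Q5=16.00; dissipated=18.667
Op 3: CLOSE 2-5: Q_total=28.00, C_total=7.00, V=4.00; Q2=12.00, Q5=16.00; dissipated=0.000
Op 4: CLOSE 2-4: Q_total=26.00, C_total=9.00, V=2.89; Q2=8.67, Q4=17.33; dissipated=2.778
Total dissipated: 23.944 μJ

Answer: 23.94 μJ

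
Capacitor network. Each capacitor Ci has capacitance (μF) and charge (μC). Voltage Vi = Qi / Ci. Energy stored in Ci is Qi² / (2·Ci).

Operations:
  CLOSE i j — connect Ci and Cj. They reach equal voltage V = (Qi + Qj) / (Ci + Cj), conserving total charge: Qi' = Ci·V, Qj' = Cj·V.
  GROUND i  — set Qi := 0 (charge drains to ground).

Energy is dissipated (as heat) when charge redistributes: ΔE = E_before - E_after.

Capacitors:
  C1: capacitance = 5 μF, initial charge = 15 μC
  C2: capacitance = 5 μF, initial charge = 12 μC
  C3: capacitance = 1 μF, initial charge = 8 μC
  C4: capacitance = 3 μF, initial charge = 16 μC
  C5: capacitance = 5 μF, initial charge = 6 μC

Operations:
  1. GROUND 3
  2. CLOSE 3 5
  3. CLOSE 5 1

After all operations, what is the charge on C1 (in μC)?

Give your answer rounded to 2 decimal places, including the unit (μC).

Initial: C1(5μF, Q=15μC, V=3.00V), C2(5μF, Q=12μC, V=2.40V), C3(1μF, Q=8μC, V=8.00V), C4(3μF, Q=16μC, V=5.33V), C5(5μF, Q=6μC, V=1.20V)
Op 1: GROUND 3: Q3=0; energy lost=32.000
Op 2: CLOSE 3-5: Q_total=6.00, C_total=6.00, V=1.00; Q3=1.00, Q5=5.00; dissipated=0.600
Op 3: CLOSE 5-1: Q_total=20.00, C_total=10.00, V=2.00; Q5=10.00, Q1=10.00; dissipated=5.000
Final charges: Q1=10.00, Q2=12.00, Q3=1.00, Q4=16.00, Q5=10.00

Answer: 10.00 μC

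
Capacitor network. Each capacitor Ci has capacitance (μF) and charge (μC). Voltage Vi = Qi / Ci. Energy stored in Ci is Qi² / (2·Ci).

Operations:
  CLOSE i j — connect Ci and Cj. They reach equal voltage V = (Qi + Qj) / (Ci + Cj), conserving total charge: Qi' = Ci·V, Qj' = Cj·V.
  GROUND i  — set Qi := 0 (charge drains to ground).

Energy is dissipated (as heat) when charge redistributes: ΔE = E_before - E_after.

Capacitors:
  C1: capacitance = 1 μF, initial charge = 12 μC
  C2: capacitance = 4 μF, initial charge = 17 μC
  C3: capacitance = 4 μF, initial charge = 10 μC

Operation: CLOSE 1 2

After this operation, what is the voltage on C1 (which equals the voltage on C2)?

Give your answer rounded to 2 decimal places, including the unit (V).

Answer: 5.80 V

Derivation:
Initial: C1(1μF, Q=12μC, V=12.00V), C2(4μF, Q=17μC, V=4.25V), C3(4μF, Q=10μC, V=2.50V)
Op 1: CLOSE 1-2: Q_total=29.00, C_total=5.00, V=5.80; Q1=5.80, Q2=23.20; dissipated=24.025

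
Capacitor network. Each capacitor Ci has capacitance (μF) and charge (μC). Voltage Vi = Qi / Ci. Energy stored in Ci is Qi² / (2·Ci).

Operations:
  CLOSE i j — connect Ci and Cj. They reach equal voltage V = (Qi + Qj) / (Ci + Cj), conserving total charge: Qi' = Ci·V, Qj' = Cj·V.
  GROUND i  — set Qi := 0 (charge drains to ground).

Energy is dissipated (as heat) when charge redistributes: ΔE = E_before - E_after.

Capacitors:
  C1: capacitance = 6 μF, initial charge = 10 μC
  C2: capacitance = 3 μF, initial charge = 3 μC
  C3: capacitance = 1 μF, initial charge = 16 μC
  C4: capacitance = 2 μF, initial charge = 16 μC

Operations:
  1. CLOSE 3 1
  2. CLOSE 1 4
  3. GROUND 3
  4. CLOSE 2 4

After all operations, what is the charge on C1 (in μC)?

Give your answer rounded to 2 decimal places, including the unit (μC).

Answer: 28.71 μC

Derivation:
Initial: C1(6μF, Q=10μC, V=1.67V), C2(3μF, Q=3μC, V=1.00V), C3(1μF, Q=16μC, V=16.00V), C4(2μF, Q=16μC, V=8.00V)
Op 1: CLOSE 3-1: Q_total=26.00, C_total=7.00, V=3.71; Q3=3.71, Q1=22.29; dissipated=88.048
Op 2: CLOSE 1-4: Q_total=38.29, C_total=8.00, V=4.79; Q1=28.71, Q4=9.57; dissipated=13.776
Op 3: GROUND 3: Q3=0; energy lost=6.898
Op 4: CLOSE 2-4: Q_total=12.57, C_total=5.00, V=2.51; Q2=7.54, Q4=5.03; dissipated=8.599
Final charges: Q1=28.71, Q2=7.54, Q3=0.00, Q4=5.03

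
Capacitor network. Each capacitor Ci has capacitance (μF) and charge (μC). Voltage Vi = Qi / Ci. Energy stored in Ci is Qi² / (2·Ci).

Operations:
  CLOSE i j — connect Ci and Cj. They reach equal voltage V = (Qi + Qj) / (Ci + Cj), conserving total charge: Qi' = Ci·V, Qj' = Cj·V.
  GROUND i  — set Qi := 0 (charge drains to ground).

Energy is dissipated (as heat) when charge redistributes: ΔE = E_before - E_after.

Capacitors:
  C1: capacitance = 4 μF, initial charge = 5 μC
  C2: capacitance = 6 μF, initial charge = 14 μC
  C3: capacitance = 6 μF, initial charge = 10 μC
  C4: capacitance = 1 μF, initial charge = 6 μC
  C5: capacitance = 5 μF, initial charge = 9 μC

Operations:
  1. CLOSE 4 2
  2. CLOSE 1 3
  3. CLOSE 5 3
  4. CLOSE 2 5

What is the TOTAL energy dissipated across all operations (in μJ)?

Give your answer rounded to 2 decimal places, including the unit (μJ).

Answer: 8.13 μJ

Derivation:
Initial: C1(4μF, Q=5μC, V=1.25V), C2(6μF, Q=14μC, V=2.33V), C3(6μF, Q=10μC, V=1.67V), C4(1μF, Q=6μC, V=6.00V), C5(5μF, Q=9μC, V=1.80V)
Op 1: CLOSE 4-2: Q_total=20.00, C_total=7.00, V=2.86; Q4=2.86, Q2=17.14; dissipated=5.762
Op 2: CLOSE 1-3: Q_total=15.00, C_total=10.00, V=1.50; Q1=6.00, Q3=9.00; dissipated=0.208
Op 3: CLOSE 5-3: Q_total=18.00, C_total=11.00, V=1.64; Q5=8.18, Q3=9.82; dissipated=0.123
Op 4: CLOSE 2-5: Q_total=25.32, C_total=11.00, V=2.30; Q2=13.81, Q5=11.51; dissipated=2.032
Total dissipated: 8.125 μJ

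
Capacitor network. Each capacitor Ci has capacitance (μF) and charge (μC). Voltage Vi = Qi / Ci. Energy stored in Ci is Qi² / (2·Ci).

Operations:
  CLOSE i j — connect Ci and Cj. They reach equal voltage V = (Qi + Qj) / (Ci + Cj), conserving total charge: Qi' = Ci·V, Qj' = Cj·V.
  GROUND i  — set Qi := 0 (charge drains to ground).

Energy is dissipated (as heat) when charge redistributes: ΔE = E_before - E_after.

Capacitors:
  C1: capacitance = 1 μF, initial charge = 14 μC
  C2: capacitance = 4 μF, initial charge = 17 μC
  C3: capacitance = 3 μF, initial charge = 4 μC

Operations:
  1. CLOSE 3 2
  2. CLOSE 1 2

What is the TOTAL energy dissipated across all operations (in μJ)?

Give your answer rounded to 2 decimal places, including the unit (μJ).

Answer: 55.69 μJ

Derivation:
Initial: C1(1μF, Q=14μC, V=14.00V), C2(4μF, Q=17μC, V=4.25V), C3(3μF, Q=4μC, V=1.33V)
Op 1: CLOSE 3-2: Q_total=21.00, C_total=7.00, V=3.00; Q3=9.00, Q2=12.00; dissipated=7.292
Op 2: CLOSE 1-2: Q_total=26.00, C_total=5.00, V=5.20; Q1=5.20, Q2=20.80; dissipated=48.400
Total dissipated: 55.692 μJ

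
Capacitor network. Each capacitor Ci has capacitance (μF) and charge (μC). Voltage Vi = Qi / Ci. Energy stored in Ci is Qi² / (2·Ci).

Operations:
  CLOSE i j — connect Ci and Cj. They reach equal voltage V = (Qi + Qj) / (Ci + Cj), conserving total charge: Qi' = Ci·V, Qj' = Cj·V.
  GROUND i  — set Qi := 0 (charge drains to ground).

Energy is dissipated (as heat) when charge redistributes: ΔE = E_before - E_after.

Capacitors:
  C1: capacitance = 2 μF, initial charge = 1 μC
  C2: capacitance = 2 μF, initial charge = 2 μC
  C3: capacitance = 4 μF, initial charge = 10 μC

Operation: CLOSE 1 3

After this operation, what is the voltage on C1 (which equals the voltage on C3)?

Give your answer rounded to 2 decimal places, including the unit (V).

Initial: C1(2μF, Q=1μC, V=0.50V), C2(2μF, Q=2μC, V=1.00V), C3(4μF, Q=10μC, V=2.50V)
Op 1: CLOSE 1-3: Q_total=11.00, C_total=6.00, V=1.83; Q1=3.67, Q3=7.33; dissipated=2.667

Answer: 1.83 V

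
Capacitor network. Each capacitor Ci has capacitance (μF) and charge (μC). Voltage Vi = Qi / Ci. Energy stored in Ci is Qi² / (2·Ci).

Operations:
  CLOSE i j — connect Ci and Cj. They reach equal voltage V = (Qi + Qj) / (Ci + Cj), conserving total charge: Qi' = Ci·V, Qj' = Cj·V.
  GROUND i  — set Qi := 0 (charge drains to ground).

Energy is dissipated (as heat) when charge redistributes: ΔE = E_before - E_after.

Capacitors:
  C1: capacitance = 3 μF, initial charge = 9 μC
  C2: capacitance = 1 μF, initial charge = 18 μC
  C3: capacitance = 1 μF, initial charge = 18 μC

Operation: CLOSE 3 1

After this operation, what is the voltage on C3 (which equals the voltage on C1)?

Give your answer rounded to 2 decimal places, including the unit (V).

Answer: 6.75 V

Derivation:
Initial: C1(3μF, Q=9μC, V=3.00V), C2(1μF, Q=18μC, V=18.00V), C3(1μF, Q=18μC, V=18.00V)
Op 1: CLOSE 3-1: Q_total=27.00, C_total=4.00, V=6.75; Q3=6.75, Q1=20.25; dissipated=84.375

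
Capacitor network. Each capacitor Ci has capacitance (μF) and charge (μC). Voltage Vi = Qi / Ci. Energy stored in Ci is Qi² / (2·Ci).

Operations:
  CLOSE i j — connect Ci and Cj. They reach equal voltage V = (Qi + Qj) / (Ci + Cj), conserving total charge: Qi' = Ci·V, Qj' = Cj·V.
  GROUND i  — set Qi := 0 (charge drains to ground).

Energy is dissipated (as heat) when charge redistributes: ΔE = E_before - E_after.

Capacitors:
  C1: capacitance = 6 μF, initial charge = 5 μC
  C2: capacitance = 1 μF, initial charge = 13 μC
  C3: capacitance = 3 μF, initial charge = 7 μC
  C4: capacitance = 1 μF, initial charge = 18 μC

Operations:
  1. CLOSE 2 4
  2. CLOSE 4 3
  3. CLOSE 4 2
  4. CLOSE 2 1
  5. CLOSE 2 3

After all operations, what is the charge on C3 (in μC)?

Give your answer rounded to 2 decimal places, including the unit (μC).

Answer: 14.32 μC

Derivation:
Initial: C1(6μF, Q=5μC, V=0.83V), C2(1μF, Q=13μC, V=13.00V), C3(3μF, Q=7μC, V=2.33V), C4(1μF, Q=18μC, V=18.00V)
Op 1: CLOSE 2-4: Q_total=31.00, C_total=2.00, V=15.50; Q2=15.50, Q4=15.50; dissipated=6.250
Op 2: CLOSE 4-3: Q_total=22.50, C_total=4.00, V=5.62; Q4=5.62, Q3=16.88; dissipated=65.010
Op 3: CLOSE 4-2: Q_total=21.12, C_total=2.00, V=10.56; Q4=10.56, Q2=10.56; dissipated=24.379
Op 4: CLOSE 2-1: Q_total=15.56, C_total=7.00, V=2.22; Q2=2.22, Q1=13.34; dissipated=40.567
Op 5: CLOSE 2-3: Q_total=19.10, C_total=4.00, V=4.77; Q2=4.77, Q3=14.32; dissipated=4.340
Final charges: Q1=13.34, Q2=4.77, Q3=14.32, Q4=10.56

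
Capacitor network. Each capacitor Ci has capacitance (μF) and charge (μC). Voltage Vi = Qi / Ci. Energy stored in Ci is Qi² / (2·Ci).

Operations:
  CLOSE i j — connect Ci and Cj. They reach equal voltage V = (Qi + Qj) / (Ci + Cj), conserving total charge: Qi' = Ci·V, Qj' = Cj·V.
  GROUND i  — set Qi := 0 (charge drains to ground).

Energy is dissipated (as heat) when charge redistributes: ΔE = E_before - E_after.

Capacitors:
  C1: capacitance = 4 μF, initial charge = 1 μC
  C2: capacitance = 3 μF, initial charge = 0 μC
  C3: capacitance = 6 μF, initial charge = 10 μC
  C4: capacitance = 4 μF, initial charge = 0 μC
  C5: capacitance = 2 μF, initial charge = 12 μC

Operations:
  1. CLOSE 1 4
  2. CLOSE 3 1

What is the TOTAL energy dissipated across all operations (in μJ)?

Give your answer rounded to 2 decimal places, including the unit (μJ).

Initial: C1(4μF, Q=1μC, V=0.25V), C2(3μF, Q=0μC, V=0.00V), C3(6μF, Q=10μC, V=1.67V), C4(4μF, Q=0μC, V=0.00V), C5(2μF, Q=12μC, V=6.00V)
Op 1: CLOSE 1-4: Q_total=1.00, C_total=8.00, V=0.12; Q1=0.50, Q4=0.50; dissipated=0.062
Op 2: CLOSE 3-1: Q_total=10.50, C_total=10.00, V=1.05; Q3=6.30, Q1=4.20; dissipated=2.852
Total dissipated: 2.915 μJ

Answer: 2.91 μJ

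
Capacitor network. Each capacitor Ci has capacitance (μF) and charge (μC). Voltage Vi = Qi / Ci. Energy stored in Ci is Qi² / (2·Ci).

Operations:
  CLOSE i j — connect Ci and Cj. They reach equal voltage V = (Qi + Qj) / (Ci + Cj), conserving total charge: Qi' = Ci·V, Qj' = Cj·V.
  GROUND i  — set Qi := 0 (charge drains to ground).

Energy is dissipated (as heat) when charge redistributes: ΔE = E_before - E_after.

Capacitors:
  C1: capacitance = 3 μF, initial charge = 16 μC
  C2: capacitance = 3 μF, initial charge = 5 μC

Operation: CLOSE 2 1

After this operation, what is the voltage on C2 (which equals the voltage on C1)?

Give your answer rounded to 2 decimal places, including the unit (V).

Answer: 3.50 V

Derivation:
Initial: C1(3μF, Q=16μC, V=5.33V), C2(3μF, Q=5μC, V=1.67V)
Op 1: CLOSE 2-1: Q_total=21.00, C_total=6.00, V=3.50; Q2=10.50, Q1=10.50; dissipated=10.083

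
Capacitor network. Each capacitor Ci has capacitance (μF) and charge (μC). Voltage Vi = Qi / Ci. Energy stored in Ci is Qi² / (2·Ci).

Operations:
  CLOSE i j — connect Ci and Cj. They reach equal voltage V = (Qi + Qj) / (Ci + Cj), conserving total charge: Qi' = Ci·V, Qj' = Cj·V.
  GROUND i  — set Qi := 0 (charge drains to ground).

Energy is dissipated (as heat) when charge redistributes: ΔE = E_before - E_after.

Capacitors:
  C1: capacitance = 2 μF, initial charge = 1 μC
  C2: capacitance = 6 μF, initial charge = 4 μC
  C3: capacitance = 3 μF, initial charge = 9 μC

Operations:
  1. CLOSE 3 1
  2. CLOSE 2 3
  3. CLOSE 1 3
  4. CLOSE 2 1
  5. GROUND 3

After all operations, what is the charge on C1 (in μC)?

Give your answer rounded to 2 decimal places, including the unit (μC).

Answer: 2.40 μC

Derivation:
Initial: C1(2μF, Q=1μC, V=0.50V), C2(6μF, Q=4μC, V=0.67V), C3(3μF, Q=9μC, V=3.00V)
Op 1: CLOSE 3-1: Q_total=10.00, C_total=5.00, V=2.00; Q3=6.00, Q1=4.00; dissipated=3.750
Op 2: CLOSE 2-3: Q_total=10.00, C_total=9.00, V=1.11; Q2=6.67, Q3=3.33; dissipated=1.778
Op 3: CLOSE 1-3: Q_total=7.33, C_total=5.00, V=1.47; Q1=2.93, Q3=4.40; dissipated=0.474
Op 4: CLOSE 2-1: Q_total=9.60, C_total=8.00, V=1.20; Q2=7.20, Q1=2.40; dissipated=0.095
Op 5: GROUND 3: Q3=0; energy lost=3.227
Final charges: Q1=2.40, Q2=7.20, Q3=0.00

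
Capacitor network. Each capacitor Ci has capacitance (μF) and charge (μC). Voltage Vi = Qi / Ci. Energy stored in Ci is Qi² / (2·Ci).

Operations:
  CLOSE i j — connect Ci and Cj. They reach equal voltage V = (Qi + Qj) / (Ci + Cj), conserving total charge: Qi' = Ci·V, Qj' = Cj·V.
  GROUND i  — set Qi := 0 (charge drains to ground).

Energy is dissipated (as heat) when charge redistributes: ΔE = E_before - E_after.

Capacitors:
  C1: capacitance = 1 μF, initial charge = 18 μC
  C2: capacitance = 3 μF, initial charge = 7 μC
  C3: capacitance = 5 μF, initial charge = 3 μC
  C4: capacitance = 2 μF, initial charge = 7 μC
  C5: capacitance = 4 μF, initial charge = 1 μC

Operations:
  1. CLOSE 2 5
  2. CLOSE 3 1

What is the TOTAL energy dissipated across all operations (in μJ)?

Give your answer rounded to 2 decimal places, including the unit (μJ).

Initial: C1(1μF, Q=18μC, V=18.00V), C2(3μF, Q=7μC, V=2.33V), C3(5μF, Q=3μC, V=0.60V), C4(2μF, Q=7μC, V=3.50V), C5(4μF, Q=1μC, V=0.25V)
Op 1: CLOSE 2-5: Q_total=8.00, C_total=7.00, V=1.14; Q2=3.43, Q5=4.57; dissipated=3.720
Op 2: CLOSE 3-1: Q_total=21.00, C_total=6.00, V=3.50; Q3=17.50, Q1=3.50; dissipated=126.150
Total dissipated: 129.870 μJ

Answer: 129.87 μJ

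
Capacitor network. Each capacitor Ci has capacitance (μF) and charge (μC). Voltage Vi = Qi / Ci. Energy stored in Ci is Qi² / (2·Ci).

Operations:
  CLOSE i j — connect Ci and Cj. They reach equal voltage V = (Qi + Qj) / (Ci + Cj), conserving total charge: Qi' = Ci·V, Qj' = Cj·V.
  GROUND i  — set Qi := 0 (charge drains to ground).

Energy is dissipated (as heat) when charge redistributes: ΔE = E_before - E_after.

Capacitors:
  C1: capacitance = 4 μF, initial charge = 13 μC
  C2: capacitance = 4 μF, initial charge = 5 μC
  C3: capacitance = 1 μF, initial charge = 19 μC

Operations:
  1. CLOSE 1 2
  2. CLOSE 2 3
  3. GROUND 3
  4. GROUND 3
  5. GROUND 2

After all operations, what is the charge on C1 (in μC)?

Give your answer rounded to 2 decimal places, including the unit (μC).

Answer: 9.00 μC

Derivation:
Initial: C1(4μF, Q=13μC, V=3.25V), C2(4μF, Q=5μC, V=1.25V), C3(1μF, Q=19μC, V=19.00V)
Op 1: CLOSE 1-2: Q_total=18.00, C_total=8.00, V=2.25; Q1=9.00, Q2=9.00; dissipated=4.000
Op 2: CLOSE 2-3: Q_total=28.00, C_total=5.00, V=5.60; Q2=22.40, Q3=5.60; dissipated=112.225
Op 3: GROUND 3: Q3=0; energy lost=15.680
Op 4: GROUND 3: Q3=0; energy lost=0.000
Op 5: GROUND 2: Q2=0; energy lost=62.720
Final charges: Q1=9.00, Q2=0.00, Q3=0.00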